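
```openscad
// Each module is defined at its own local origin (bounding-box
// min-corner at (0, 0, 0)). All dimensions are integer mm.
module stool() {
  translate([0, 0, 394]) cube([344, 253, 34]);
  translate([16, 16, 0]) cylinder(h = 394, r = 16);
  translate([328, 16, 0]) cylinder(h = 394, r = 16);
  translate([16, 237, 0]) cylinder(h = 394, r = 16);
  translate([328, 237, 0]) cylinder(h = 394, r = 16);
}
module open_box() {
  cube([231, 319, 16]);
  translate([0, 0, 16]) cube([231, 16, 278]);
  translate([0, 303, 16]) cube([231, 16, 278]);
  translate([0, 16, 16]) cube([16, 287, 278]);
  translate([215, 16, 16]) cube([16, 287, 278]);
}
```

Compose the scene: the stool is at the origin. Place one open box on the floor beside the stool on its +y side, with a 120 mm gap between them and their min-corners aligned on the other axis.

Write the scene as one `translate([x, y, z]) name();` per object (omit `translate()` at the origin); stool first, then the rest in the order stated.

stool();
translate([0, 373, 0]) open_box();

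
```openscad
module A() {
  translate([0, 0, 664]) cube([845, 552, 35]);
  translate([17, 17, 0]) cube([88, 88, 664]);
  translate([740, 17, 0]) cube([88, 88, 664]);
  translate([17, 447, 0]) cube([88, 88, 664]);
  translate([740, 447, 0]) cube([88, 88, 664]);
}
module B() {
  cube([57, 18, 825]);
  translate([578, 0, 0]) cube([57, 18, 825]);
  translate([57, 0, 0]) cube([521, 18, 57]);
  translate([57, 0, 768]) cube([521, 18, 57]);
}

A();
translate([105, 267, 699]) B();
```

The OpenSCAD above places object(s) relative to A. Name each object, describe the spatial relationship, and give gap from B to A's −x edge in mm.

A is a table. B is a picture frame. The picture frame is on top of the table, centred. The gap from the picture frame to the table's −x edge is 105 mm.

The picture frame's min-x is at 105; the table's min-x is 0; gap = 105 mm.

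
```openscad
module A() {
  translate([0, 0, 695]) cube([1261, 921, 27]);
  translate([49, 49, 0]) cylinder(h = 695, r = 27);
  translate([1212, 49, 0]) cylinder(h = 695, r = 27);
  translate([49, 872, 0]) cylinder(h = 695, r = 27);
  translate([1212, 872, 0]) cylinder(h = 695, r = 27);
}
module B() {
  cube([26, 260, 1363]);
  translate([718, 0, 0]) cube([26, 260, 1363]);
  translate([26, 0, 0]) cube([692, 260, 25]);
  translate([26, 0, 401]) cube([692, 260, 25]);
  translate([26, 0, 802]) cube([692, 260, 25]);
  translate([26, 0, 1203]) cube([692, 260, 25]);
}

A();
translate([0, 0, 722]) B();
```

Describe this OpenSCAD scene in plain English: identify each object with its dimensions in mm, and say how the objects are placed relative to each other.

A is a rectangular dining table. The top is 1261×921×27 mm with its upper surface at z = 722 mm. It stands on four round legs of 54 mm diameter, each leg's bounding box inset 22 mm from the nearest pair of top edges, running from the floor to the underside of the top.

B is a bookshelf 744 mm wide overall, 260 mm deep and 1363 mm tall. The two sides are 26 mm thick vertical panels. 4 horizontal shelves of 25 mm thickness span between the inner faces of the sides; the lowest shelf sits on the floor and shelves are stacked with a clear vertical gap of 376 mm between each pair.

The bookshelf is on top of the table.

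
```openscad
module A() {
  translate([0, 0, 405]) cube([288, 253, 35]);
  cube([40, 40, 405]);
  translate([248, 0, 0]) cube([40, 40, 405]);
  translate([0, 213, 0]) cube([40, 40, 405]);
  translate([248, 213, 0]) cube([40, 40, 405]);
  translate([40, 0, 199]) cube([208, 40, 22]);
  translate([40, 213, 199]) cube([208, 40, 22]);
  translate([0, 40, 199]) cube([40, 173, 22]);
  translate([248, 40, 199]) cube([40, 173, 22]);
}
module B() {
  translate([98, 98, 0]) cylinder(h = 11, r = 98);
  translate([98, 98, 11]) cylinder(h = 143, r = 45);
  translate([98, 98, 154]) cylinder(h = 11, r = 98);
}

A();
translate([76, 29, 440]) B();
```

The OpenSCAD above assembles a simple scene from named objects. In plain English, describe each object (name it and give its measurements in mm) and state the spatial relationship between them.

A is a four-legged stool. The seat is 288×253 mm, 35 mm thick, top at z = 440 mm. It stands on four square legs, each 40×40 mm in cross-section, from z = 0 to the seat underside, each flush with a corner of the seat. Four stretchers, 40 mm wide and 22 mm tall, connect adjacent legs with their undersides at z = 199 mm, each running between the inner faces of the legs it joins and aligned with the legs' outer faces on the other axis.

B is a spool: two coaxial disc flanges of radius 98 mm and thickness 11 mm, joined by a core cylinder of radius 45 mm and height 143 mm. The lower flange rests on z = 0 and the three cylinders share a vertical axis.

The spool is on top of the stool.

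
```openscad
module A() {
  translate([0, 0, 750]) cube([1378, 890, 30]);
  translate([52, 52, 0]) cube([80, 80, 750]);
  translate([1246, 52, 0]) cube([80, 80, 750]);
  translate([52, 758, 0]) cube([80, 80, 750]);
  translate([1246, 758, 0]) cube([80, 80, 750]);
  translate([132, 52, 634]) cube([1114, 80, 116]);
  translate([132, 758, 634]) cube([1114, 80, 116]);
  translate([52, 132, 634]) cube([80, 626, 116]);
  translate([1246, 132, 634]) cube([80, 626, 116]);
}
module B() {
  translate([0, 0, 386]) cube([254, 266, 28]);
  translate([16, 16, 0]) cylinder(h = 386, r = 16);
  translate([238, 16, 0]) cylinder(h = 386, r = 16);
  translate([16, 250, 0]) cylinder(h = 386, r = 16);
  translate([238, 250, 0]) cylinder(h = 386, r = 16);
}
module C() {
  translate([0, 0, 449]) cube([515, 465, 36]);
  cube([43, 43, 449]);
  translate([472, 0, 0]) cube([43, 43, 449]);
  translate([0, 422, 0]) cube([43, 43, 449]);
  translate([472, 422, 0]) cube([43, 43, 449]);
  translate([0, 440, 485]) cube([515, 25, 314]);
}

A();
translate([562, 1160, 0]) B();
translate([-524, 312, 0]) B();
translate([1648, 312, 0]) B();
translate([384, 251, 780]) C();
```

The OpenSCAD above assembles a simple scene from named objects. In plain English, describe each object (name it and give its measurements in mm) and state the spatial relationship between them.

A is a rectangular dining table. The top is 1378×890×30 mm with its upper surface at z = 780 mm. It stands on four 80×80 mm square legs, each inset 52 mm from the nearest pair of top edges, running from the floor to the underside of the top. Four apron rails, 80 mm thick and 116 mm tall, run between adjacent legs with their top edges flush with the underside of the top and their outer faces flush with the legs' outer faces.

B is a simple wooden stool: a rectangular seat 254 mm (x) by 266 mm (y), 28 mm thick, top face at z = 414 mm, on four round legs, each 32 mm in diameter. The legs rest on z = 0, each leg's axis is inset half a diameter from the nearest pair of seat edges (so the leg's bounding box is flush with the corner).

C is a chair: 515×465 mm seat, 36 mm thick, top at z = 485 mm, on four 43 mm square corner legs flush with the seat edges. A 25 mm thick backrest slab spans the full seat width, extending 314 mm above the seat top, its back face flush with the seat's +y edge.

Three stools sit around the table at the +y, −x, +x sides. The chair is on top of the table.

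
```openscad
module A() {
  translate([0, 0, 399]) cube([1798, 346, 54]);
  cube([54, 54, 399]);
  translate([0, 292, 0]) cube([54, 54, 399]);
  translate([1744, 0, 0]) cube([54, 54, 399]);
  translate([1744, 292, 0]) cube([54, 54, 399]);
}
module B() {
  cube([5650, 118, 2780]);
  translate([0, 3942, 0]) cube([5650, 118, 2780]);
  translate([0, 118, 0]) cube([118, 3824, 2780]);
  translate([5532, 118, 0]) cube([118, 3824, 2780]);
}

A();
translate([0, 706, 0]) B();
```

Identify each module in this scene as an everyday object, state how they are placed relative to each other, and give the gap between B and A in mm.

A is a bench. B is a house frame. The house frame is on the floor beside the bench on its +y side. The gap between the house frame and the bench is 360 mm.

The house frame's nearest face is 360 mm from the bench's +y face.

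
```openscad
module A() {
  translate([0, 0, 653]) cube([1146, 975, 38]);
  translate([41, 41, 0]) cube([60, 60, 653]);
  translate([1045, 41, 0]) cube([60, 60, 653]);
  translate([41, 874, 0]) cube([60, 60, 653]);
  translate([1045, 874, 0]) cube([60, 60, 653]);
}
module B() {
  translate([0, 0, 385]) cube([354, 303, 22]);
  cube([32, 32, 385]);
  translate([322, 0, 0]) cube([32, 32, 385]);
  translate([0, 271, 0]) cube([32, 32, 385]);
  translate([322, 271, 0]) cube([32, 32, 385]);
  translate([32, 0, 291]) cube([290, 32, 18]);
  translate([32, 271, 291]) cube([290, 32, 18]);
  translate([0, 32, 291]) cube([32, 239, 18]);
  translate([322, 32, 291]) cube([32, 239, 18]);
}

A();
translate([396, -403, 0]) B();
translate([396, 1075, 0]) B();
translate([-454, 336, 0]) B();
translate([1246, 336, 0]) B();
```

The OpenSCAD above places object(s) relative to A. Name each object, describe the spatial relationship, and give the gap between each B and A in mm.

Each stool's nearest face is 100 mm from the table's bounding box.

A is a table. B is a stool. Four stools sit around the table at the −y, +y, −x, +x sides. The gap between each stool and the table is 100 mm.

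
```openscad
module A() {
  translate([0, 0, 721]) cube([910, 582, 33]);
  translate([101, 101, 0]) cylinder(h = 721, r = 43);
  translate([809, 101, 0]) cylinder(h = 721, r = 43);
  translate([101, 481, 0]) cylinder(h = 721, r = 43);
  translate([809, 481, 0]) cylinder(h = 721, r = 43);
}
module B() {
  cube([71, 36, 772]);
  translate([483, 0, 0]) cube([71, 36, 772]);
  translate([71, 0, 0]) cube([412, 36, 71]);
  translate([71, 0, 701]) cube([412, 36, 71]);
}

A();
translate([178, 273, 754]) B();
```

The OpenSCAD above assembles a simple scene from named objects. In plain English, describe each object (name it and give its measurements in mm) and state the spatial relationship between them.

A is a table with a 910×582 mm rectangular top, 33 mm thick, top surface at z = 754 mm, supported by four round legs of 86 mm diameter, each leg's bounding box inset 58 mm from the nearest pair of top edges, running from the floor.

B is a picture frame with a 412×630 mm rectangular opening (x by z) and a uniform 71 mm border on every side. Frame depth is 36 mm along y. It is built from two vertical stiles running the full outside height and two horizontal rails spanning the gap between the stiles.

The picture frame is on top of the table, centred.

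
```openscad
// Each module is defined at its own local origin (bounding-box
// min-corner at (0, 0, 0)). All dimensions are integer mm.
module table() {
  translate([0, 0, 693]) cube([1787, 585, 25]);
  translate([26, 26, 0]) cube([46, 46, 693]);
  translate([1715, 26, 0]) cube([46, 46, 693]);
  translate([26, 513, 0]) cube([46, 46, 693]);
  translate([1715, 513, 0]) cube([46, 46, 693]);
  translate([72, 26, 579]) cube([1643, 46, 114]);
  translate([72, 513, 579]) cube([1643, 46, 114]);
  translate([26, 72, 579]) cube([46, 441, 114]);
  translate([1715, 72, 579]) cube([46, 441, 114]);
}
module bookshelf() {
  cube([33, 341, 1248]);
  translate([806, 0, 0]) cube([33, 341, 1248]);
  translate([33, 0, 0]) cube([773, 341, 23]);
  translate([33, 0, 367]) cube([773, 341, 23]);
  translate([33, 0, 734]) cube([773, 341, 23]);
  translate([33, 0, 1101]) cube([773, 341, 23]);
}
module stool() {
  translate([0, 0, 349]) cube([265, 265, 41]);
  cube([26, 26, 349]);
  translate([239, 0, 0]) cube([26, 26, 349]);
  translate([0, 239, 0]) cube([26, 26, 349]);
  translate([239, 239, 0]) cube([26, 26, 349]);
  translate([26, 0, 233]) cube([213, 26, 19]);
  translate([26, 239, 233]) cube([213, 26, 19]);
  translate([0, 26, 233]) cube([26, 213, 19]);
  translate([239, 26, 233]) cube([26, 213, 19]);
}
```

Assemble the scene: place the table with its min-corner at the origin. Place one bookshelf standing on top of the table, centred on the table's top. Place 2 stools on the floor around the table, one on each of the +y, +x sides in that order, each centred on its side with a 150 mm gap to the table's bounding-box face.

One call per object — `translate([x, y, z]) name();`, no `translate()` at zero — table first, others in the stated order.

table();
translate([474, 122, 718]) bookshelf();
translate([761, 735, 0]) stool();
translate([1937, 160, 0]) stool();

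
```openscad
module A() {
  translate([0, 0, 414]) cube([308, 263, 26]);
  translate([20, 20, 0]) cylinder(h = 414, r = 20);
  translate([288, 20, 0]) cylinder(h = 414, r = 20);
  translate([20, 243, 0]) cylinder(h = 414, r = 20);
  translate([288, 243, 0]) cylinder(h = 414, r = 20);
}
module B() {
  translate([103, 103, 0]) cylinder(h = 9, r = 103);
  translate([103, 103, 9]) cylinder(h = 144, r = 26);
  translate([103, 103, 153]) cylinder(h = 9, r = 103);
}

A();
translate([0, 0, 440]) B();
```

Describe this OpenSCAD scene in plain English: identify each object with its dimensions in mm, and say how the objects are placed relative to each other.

A is a simple wooden stool: a rectangular seat 308 mm (x) by 263 mm (y), 26 mm thick, top face at z = 440 mm, on four round legs, each 40 mm in diameter. The legs rest on z = 0, each leg's axis is inset half a diameter from the nearest pair of seat edges (so the leg's bounding box is flush with the corner).

B is a spool: two coaxial disc flanges of radius 103 mm and thickness 9 mm, joined by a core cylinder of radius 26 mm and height 144 mm. The lower flange rests on z = 0 and the three cylinders share a vertical axis.

The spool is on top of the stool.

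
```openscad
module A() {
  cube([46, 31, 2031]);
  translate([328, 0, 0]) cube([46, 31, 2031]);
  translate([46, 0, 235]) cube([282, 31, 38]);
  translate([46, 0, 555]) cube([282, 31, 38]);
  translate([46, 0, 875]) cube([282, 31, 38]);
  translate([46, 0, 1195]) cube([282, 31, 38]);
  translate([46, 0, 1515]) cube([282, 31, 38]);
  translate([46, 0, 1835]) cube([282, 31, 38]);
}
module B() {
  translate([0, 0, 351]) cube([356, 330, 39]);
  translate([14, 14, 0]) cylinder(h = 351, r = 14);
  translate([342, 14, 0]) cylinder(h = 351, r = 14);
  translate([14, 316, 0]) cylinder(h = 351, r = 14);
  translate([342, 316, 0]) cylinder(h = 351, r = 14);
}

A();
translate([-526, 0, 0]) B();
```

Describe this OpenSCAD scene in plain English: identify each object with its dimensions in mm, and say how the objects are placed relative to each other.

A is a straight ladder. Two 46×31 mm vertical rails, 2031 mm tall, stand 374 mm apart (outside-to-outside) with their front faces coplanar on the −y side. 6 rungs, each 31 mm deep and 38 mm tall, span between the inner faces of the rails, front faces flush with the rails. The lowest rung's underside is at z = 235 mm and rungs are spaced 320 mm apart (underside to underside).

B is a four-legged stool. The seat is 356×330 mm, 39 mm thick, top at z = 390 mm. It stands on four round legs, each 28 mm in diameter, from z = 0 to the seat underside, each leg's axis is inset half a diameter from the nearest pair of seat edges (so the leg's bounding box is flush with the corner).

The stool is on the floor beside the ladder on its −x side.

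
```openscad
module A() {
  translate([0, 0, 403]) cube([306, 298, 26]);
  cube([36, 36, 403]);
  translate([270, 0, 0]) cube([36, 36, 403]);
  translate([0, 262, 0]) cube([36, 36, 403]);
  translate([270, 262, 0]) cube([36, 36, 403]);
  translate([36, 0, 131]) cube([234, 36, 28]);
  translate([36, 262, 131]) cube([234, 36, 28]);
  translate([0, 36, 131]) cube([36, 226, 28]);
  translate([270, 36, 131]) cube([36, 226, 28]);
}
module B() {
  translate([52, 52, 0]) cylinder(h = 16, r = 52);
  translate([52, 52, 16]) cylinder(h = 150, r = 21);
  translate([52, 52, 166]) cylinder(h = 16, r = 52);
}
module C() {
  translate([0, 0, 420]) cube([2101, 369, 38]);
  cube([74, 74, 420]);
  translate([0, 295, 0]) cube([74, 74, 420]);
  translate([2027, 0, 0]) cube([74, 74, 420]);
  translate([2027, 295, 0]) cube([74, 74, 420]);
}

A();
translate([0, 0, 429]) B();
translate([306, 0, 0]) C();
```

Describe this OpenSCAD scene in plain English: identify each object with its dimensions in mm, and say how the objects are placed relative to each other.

A is a four-legged stool. The seat is 306×298 mm, 26 mm thick, top at z = 429 mm. It stands on four square legs, each 36×36 mm in cross-section, from z = 0 to the seat underside, each flush with a corner of the seat. Four stretchers, 36 mm wide and 28 mm tall, connect adjacent legs with their undersides at z = 131 mm, each running between the inner faces of the legs it joins and aligned with the legs' outer faces on the other axis.

B is a spool: two coaxial disc flanges of radius 52 mm and thickness 16 mm, joined by a core cylinder of radius 21 mm and height 150 mm. The lower flange rests on z = 0 and the three cylinders share a vertical axis.

C is a long wooden bench with a 2101 mm (x) × 369 mm (y) seat, 38 mm thick, its top surface 458 mm above the floor. Four 74 mm square legs at the seat corners, flush with the edges, run from z = 0 to the seat underside.

The spool is on top of the stool. The bench is against the stool's +x side, with their −y faces flush.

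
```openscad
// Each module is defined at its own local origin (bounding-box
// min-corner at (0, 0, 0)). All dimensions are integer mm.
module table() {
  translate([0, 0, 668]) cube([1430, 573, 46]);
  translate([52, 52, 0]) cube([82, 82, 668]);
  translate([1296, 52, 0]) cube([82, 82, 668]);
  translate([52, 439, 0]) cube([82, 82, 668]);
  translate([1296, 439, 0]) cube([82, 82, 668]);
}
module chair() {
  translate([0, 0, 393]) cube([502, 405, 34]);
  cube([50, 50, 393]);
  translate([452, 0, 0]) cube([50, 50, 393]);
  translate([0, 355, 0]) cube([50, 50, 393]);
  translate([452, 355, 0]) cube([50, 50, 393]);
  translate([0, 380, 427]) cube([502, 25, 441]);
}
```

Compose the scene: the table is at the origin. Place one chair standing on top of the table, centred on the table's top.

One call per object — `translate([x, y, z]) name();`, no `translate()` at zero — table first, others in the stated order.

table();
translate([464, 84, 714]) chair();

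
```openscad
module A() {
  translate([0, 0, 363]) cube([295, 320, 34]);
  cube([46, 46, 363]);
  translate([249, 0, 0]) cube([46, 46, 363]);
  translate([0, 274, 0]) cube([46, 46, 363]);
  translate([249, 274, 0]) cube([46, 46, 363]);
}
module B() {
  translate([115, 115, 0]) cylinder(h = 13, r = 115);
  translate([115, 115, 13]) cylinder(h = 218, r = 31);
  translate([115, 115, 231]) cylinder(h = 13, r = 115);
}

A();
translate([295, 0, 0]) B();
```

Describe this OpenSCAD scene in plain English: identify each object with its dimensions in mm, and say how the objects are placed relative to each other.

A is a simple wooden stool: a rectangular seat 295 mm (x) by 320 mm (y), 34 mm thick, top face at z = 397 mm, on four square legs, each 46×46 mm in cross-section. The legs rest on z = 0, each flush with a corner of the seat.

B is a spool: two coaxial disc flanges of radius 115 mm and thickness 13 mm, joined by a core cylinder of radius 31 mm and height 218 mm. The lower flange rests on z = 0 and the three cylinders share a vertical axis.

The spool is against the stool's +x side, with their −y faces flush.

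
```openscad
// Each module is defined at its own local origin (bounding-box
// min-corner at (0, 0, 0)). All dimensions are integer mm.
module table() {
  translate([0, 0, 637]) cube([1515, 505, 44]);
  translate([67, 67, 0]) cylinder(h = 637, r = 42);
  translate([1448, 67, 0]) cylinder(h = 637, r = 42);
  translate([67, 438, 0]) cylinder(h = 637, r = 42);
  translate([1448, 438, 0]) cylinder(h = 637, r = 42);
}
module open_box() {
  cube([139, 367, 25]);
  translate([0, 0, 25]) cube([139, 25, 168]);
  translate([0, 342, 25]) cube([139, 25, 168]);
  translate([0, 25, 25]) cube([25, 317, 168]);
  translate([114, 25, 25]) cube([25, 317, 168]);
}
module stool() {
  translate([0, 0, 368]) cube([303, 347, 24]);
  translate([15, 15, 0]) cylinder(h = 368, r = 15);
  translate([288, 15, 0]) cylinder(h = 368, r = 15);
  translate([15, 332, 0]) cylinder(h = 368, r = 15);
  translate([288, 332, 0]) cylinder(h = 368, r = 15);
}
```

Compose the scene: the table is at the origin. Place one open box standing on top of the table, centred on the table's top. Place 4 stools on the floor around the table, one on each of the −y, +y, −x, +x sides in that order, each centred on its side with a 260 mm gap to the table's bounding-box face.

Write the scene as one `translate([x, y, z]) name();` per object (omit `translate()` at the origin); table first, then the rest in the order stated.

table();
translate([688, 69, 681]) open_box();
translate([606, -607, 0]) stool();
translate([606, 765, 0]) stool();
translate([-563, 79, 0]) stool();
translate([1775, 79, 0]) stool();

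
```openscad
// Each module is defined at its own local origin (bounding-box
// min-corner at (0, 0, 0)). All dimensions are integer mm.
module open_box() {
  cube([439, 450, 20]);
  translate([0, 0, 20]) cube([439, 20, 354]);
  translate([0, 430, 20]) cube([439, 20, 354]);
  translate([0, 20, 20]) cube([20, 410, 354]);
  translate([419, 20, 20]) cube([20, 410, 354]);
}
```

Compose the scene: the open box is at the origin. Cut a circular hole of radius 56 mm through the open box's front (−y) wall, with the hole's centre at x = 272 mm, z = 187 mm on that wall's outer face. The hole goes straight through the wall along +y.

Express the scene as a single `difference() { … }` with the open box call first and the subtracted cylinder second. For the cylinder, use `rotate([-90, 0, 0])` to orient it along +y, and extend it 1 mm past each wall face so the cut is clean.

difference() {
  open_box();
  translate([272, -1, 187]) rotate([-90, 0, 0]) cylinder(h = 22, r = 56);
}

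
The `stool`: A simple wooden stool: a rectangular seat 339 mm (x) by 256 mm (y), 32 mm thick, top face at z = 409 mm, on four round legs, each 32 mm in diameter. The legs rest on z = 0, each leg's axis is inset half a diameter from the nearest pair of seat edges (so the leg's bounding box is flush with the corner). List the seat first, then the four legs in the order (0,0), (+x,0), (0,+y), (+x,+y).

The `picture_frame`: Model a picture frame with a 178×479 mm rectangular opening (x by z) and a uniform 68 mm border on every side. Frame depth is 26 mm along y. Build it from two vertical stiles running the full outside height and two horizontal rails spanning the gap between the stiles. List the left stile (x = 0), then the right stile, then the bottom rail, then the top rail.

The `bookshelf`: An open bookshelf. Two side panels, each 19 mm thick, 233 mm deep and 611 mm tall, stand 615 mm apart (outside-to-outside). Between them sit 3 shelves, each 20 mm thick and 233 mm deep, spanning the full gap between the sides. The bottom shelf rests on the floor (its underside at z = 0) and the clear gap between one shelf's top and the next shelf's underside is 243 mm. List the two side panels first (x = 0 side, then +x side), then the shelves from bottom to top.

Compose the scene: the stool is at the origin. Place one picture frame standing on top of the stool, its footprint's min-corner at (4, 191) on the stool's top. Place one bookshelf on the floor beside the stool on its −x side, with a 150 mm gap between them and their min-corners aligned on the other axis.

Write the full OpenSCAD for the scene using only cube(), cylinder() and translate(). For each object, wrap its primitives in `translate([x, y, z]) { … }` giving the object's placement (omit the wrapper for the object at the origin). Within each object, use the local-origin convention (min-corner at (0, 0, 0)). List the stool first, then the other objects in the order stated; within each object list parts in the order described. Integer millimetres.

translate([0, 0, 377]) cube([339, 256, 32]);
translate([16, 16, 0]) cylinder(h = 377, r = 16);
translate([323, 16, 0]) cylinder(h = 377, r = 16);
translate([16, 240, 0]) cylinder(h = 377, r = 16);
translate([323, 240, 0]) cylinder(h = 377, r = 16);
translate([4, 191, 409]) {
  cube([68, 26, 615]);
  translate([246, 0, 0]) cube([68, 26, 615]);
  translate([68, 0, 0]) cube([178, 26, 68]);
  translate([68, 0, 547]) cube([178, 26, 68]);
}
translate([-765, 0, 0]) {
  cube([19, 233, 611]);
  translate([596, 0, 0]) cube([19, 233, 611]);
  translate([19, 0, 0]) cube([577, 233, 20]);
  translate([19, 0, 263]) cube([577, 233, 20]);
  translate([19, 0, 526]) cube([577, 233, 20]);
}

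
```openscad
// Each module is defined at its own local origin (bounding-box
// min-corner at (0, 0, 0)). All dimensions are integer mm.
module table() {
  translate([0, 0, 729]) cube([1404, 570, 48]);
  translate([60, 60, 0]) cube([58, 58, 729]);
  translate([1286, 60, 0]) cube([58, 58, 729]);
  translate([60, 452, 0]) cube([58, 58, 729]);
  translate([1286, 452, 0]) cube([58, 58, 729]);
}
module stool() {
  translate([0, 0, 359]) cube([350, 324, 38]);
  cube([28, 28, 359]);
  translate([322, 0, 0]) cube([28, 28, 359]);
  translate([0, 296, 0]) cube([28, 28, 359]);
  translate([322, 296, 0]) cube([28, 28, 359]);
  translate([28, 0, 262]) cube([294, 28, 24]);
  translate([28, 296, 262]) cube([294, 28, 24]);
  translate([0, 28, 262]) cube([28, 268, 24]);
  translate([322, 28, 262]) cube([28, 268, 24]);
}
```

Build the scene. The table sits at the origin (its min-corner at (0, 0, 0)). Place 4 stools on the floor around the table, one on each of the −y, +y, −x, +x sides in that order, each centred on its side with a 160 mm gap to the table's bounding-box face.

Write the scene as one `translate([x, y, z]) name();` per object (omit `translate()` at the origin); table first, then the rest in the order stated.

table();
translate([527, -484, 0]) stool();
translate([527, 730, 0]) stool();
translate([-510, 123, 0]) stool();
translate([1564, 123, 0]) stool();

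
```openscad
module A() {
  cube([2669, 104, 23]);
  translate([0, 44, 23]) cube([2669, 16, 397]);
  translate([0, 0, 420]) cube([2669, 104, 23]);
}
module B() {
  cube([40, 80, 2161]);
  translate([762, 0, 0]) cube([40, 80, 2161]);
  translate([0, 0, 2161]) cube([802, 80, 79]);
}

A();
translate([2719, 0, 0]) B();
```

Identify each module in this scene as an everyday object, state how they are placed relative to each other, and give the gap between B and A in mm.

The door frame's nearest face is 50 mm from the I-beam's +x face.

A is an I-beam. B is a door frame. The door frame is on the floor beside the I-beam on its +x side. The gap between the door frame and the I-beam is 50 mm.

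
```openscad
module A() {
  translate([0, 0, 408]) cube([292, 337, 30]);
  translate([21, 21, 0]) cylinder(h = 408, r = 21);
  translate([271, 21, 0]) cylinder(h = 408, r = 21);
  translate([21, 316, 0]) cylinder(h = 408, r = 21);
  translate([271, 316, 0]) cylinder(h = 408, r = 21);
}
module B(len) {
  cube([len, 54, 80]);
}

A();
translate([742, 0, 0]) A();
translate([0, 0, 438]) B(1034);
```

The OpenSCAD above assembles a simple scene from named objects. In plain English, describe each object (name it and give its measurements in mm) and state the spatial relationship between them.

A is a four-legged stool. The seat is 292×337 mm, 30 mm thick, top at z = 438 mm. It stands on four round legs, each 42 mm in diameter, from z = 0 to the seat underside, each leg's axis is inset half a diameter from the nearest pair of seat edges (so the leg's bounding box is flush with the corner).

B is a rectangular beam 1034 mm long (x), 54 mm deep (y), 80 mm thick (z).

The beam spans the tops of two stools placed 450 mm apart, resting at z = 438 mm.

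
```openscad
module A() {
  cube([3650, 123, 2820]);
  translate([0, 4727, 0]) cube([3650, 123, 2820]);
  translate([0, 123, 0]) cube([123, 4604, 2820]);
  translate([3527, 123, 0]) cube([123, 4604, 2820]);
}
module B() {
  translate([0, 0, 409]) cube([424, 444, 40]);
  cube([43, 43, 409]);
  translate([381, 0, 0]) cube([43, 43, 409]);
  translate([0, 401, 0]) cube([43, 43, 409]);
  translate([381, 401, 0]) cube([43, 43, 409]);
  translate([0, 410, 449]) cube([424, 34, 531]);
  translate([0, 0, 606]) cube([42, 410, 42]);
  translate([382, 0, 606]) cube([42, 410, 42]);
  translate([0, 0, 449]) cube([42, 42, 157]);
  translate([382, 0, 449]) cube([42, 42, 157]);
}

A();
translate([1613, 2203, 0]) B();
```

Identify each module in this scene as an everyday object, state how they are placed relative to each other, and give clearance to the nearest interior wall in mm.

A is a house frame. B is a chair. The chair sits inside the house frame, centred. The clearance to the nearest interior wall is 1490 mm.

Clearances: x = 1490, y = 2080; minimum 1490 mm.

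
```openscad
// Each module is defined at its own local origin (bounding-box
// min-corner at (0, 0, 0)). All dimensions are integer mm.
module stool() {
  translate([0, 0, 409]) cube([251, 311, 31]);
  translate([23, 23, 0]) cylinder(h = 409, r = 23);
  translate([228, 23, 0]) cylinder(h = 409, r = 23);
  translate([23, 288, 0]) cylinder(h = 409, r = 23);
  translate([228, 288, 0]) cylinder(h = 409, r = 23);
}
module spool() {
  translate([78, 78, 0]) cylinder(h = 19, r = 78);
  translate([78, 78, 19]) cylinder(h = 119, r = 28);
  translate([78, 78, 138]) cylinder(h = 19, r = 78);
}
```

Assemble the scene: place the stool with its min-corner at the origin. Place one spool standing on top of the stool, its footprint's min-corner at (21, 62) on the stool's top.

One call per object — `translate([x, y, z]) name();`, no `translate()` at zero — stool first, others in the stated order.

stool();
translate([21, 62, 440]) spool();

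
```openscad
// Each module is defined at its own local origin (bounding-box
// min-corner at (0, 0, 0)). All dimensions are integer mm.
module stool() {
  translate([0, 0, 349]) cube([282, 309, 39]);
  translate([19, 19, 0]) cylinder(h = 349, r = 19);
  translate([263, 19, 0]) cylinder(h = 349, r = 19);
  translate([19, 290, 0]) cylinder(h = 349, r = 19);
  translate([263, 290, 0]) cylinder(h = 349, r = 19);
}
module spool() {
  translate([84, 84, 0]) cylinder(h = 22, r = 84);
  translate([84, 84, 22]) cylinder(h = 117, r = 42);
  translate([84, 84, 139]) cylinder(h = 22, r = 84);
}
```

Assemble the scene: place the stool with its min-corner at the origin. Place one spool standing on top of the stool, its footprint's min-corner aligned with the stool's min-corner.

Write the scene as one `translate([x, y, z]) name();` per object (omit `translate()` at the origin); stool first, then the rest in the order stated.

stool();
translate([0, 0, 388]) spool();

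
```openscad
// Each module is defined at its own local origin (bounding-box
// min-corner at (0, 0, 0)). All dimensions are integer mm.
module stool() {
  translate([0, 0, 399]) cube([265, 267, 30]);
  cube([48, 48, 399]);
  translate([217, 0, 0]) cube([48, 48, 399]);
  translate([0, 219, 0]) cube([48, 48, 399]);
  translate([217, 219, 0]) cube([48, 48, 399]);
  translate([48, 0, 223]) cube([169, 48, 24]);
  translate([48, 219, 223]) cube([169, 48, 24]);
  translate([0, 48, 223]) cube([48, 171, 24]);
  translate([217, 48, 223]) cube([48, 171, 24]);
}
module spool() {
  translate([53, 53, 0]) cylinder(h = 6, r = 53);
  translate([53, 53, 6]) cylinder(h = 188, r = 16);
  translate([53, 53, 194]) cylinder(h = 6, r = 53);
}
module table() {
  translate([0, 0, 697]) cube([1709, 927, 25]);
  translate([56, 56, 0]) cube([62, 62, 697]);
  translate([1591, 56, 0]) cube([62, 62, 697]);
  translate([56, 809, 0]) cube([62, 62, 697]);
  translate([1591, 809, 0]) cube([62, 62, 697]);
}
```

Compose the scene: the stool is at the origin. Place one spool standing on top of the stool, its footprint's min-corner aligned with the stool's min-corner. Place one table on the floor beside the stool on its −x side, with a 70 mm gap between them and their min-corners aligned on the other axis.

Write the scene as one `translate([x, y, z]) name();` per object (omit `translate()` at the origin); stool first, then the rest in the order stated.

stool();
translate([0, 0, 429]) spool();
translate([-1779, 0, 0]) table();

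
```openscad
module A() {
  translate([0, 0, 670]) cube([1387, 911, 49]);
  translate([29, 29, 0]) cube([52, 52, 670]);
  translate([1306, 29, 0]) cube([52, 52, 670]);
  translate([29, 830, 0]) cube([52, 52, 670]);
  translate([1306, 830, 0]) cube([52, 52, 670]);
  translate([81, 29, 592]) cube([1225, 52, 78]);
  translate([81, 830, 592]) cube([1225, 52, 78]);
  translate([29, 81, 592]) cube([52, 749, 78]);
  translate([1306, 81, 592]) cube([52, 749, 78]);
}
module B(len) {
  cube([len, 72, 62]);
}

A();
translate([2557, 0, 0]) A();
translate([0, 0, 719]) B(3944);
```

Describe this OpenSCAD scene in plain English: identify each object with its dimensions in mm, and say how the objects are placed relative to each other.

A is a rectangular dining table. The top is 1387×911×49 mm with its upper surface at z = 719 mm. It stands on four 52×52 mm square legs, each inset 29 mm from the nearest pair of top edges, running from the floor to the underside of the top. Four apron rails, 52 mm thick and 78 mm tall, run between adjacent legs with their top edges flush with the underside of the top and their outer faces flush with the legs' outer faces.

B is a rectangular beam 3944 mm long (x), 72 mm deep (y), 62 mm thick (z).

The beam spans the tops of two tables placed 1170 mm apart, resting at z = 719 mm.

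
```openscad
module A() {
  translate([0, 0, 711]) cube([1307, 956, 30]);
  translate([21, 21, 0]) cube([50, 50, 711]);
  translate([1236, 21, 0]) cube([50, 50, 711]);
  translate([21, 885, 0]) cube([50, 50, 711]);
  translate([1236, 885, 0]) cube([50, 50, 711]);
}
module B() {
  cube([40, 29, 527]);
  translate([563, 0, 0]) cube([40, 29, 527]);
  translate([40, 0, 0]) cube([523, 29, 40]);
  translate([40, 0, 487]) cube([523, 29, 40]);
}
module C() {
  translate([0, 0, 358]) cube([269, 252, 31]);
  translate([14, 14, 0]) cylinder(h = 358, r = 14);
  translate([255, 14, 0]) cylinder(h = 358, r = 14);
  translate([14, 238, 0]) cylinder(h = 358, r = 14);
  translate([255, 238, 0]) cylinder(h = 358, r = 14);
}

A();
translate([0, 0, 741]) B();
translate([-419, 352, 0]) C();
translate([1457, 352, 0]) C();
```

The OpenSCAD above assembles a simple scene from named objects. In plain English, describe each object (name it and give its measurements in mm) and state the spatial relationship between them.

A is a table: top 1307 mm (x) × 956 mm (y), 30 mm thick, upper face at z = 741 mm, on four 50×50 mm square legs, each inset 21 mm from the nearest pair of top edges, running from z = 0 to the bottom of the top.

B is a rectangular picture frame lying in the x–z plane (depth along y). The opening is 523 mm wide (x) by 447 mm tall (z), surrounded by a border 40 mm wide on all four sides. The frame is 29 mm deep and is made of two full-height vertical stiles with two horizontal rails fitted between them.

C is a four-legged stool. The seat is 269×252 mm, 31 mm thick, top at z = 389 mm. It stands on four round legs, each 28 mm in diameter, from z = 0 to the seat underside, each leg's axis is inset half a diameter from the nearest pair of seat edges (so the leg's bounding box is flush with the corner).

The picture frame is on top of the table. Two stools sit around the table at the −x, +x sides.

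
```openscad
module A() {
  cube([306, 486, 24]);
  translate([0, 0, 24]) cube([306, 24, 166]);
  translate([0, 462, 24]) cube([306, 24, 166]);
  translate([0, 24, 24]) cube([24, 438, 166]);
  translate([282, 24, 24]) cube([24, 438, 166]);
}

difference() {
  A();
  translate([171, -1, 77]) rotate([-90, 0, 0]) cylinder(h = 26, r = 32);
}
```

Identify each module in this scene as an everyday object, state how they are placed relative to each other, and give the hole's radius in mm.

A is an open box. The open box has a circular hole through its front wall. The hole's radius is 32 mm.

The subtracted cylinder has r = 32 mm.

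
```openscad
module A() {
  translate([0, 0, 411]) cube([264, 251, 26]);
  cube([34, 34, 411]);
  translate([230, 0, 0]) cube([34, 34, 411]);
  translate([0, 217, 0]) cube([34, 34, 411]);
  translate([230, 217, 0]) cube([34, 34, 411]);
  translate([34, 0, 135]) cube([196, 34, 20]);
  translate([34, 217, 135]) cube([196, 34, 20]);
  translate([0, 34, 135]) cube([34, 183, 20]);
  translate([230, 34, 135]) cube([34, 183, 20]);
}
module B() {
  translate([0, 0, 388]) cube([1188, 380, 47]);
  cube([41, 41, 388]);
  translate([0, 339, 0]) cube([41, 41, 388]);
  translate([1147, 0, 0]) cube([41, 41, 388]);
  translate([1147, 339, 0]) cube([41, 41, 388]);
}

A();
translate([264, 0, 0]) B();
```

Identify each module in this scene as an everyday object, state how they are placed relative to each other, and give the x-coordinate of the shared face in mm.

The stool's +x face and the bench's −x face are both at x = 264 mm.

A is a stool. B is a bench. The bench is against the stool's +x side, with their −y faces flush. The x-coordinate of the shared face is 264 mm.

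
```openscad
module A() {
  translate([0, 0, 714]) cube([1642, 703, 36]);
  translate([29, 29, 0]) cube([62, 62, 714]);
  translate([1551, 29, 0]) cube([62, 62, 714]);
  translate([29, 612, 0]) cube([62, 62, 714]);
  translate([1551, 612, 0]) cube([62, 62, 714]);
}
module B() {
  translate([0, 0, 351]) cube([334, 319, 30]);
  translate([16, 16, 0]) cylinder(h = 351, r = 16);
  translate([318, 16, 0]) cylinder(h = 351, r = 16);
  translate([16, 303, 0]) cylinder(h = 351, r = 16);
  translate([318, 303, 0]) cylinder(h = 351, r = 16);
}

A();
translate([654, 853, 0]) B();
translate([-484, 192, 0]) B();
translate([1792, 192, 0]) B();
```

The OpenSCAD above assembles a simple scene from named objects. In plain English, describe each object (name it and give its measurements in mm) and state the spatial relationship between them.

A is a rectangular dining table. The top is 1642×703×36 mm with its upper surface at z = 750 mm. It stands on four 62×62 mm square legs, each inset 29 mm from the nearest pair of top edges, running from the floor to the underside of the top.

B is a four-legged stool. The seat is 334×319 mm, 30 mm thick, top at z = 381 mm. It stands on four round legs, each 32 mm in diameter, from z = 0 to the seat underside, each leg's axis is inset half a diameter from the nearest pair of seat edges (so the leg's bounding box is flush with the corner).

Three stools sit around the table at the +y, −x, +x sides.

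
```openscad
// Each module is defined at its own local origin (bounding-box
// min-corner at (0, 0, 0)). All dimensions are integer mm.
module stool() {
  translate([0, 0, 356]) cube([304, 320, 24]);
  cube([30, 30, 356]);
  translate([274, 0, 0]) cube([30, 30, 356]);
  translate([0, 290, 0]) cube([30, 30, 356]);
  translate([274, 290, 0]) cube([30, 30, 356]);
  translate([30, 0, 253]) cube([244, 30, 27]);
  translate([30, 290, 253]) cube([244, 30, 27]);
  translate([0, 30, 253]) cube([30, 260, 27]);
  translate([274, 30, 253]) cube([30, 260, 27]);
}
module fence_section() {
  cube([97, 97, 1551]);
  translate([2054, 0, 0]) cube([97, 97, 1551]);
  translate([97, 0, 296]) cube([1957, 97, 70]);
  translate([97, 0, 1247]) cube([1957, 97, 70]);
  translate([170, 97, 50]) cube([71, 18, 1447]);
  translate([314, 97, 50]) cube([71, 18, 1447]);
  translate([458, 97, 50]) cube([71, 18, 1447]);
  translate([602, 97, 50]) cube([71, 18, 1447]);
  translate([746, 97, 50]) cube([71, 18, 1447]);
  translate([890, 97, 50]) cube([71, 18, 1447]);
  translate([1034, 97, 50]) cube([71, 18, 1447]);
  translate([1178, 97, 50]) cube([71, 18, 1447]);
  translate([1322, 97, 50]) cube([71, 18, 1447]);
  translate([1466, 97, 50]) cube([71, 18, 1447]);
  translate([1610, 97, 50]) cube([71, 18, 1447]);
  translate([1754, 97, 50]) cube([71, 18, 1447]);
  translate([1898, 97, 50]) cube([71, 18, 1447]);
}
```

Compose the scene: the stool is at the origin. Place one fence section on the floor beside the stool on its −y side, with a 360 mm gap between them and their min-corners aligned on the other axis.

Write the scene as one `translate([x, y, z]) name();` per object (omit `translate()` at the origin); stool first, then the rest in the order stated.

stool();
translate([0, -475, 0]) fence_section();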